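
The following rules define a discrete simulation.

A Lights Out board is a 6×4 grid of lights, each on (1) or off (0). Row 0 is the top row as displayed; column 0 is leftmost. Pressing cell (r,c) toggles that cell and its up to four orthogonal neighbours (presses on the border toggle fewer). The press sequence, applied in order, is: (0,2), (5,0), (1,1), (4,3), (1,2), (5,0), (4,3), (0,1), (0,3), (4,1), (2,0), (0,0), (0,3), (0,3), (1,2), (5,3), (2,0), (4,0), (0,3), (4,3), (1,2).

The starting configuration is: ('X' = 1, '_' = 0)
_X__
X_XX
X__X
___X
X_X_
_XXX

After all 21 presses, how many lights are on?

t=0: _X__
X_XX
X__X
___X
X_X_
_XXX
t=1: __XX
X__X
X__X
___X
X_X_
_XXX
t=2: __XX
X__X
X__X
___X
__X_
X_XX
t=3: _XXX
_XXX
XX_X
___X
__X_
X_XX
t=4: _XXX
_XXX
XX_X
____
___X
X_X_
t=5: _X_X
____
XXXX
____
___X
X_X_
t=6: _X_X
____
XXXX
____
X__X
_XX_
t=7: _X_X
____
XXXX
___X
X_X_
_XXX
t=8: X_XX
_X__
XXXX
___X
X_X_
_XXX
t=9: X___
_X_X
XXXX
___X
X_X_
_XXX
t=10: X___
_X_X
XXXX
_X_X
_X__
__XX
t=11: X___
XX_X
__XX
XX_X
_X__
__XX
t=12: _X__
_X_X
__XX
XX_X
_X__
__XX
t=13: _XXX
_X__
__XX
XX_X
_X__
__XX
t=14: _X__
_X_X
__XX
XX_X
_X__
__XX
t=15: _XX_
__X_
___X
XX_X
_X__
__XX
t=16: _XX_
__X_
___X
XX_X
_X_X
____
t=17: _XX_
X_X_
XX_X
_X_X
_X_X
____
t=18: _XX_
X_X_
XX_X
XX_X
X__X
X___
t=19: _X_X
X_XX
XX_X
XX_X
X__X
X___
t=20: _X_X
X_XX
XX_X
XX__
X_X_
X__X
t=21: _XXX
XX__
XXXX
XX__
X_X_
X__X

15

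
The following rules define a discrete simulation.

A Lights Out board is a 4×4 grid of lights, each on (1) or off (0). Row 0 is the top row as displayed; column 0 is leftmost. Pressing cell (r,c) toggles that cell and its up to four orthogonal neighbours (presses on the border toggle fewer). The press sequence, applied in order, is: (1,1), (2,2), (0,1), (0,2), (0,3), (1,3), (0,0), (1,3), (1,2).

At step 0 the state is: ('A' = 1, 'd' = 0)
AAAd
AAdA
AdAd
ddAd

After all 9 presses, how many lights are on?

8

[0] AAAd
AAdA
AdAd
ddAd
[1] AdAd
ddAA
AAAd
ddAd
[2] AdAd
dddA
AddA
dddd
[3] dAdd
dAdA
AddA
dddd
[4] ddAA
dAAA
AddA
dddd
[5] dddd
dAAd
AddA
dddd
[6] dddA
dAdA
Addd
dddd
[7] AAdA
AAdA
Addd
dddd
[8] AAdd
AAAd
AddA
dddd
[9] AAAd
AddA
AdAA
dddd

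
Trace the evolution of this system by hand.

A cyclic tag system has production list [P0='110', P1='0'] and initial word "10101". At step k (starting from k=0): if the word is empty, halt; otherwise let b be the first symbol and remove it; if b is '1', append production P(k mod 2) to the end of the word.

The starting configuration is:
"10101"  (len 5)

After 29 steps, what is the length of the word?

13

0) "10101"  (len 5)
1) "0101110"  (len 7)
2) "101110"  (len 6)
3) "01110110"  (len 8)
4) "1110110"  (len 7)
5) "110110110"  (len 9)
6) "101101100"  (len 9)
7) "01101100110"  (len 11)
8) "1101100110"  (len 10)
9) "101100110110"  (len 12)
10) "011001101100"  (len 12)
11) "11001101100"  (len 11)
12) "10011011000"  (len 11)
13) "0011011000110"  (len 13)
14) "011011000110"  (len 12)
15) "11011000110"  (len 11)
16) "10110001100"  (len 11)
17) "0110001100110"  (len 13)
18) "110001100110"  (len 12)
19) "10001100110110"  (len 14)
20) "00011001101100"  (len 14)
21) "0011001101100"  (len 13)
22) "011001101100"  (len 12)
23) "11001101100"  (len 11)
24) "10011011000"  (len 11)
25) "0011011000110"  (len 13)
26) "011011000110"  (len 12)
27) "11011000110"  (len 11)
28) "10110001100"  (len 11)
29) "0110001100110"  (len 13)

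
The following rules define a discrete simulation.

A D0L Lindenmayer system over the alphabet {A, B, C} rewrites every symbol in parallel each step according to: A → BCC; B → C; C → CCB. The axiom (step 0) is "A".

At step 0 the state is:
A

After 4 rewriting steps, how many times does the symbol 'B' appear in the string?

k=0  A
k=1  BCC
k=2  CCCBCCB
k=3  CCBCCBCCBCCCBCCBC
k=4  CCBCCBCCCBCCBCCCBCCBCCCBCCBCCBCCCBCCBCCCB

12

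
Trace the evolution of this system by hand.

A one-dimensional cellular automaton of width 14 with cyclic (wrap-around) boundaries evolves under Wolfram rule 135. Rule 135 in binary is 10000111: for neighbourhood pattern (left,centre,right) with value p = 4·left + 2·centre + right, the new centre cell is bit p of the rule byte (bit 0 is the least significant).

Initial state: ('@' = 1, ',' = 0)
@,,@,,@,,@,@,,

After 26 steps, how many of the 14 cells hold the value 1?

gen 0: @,,@,,@,,@,@,,
gen 1: @,@@,@@,@@,@,@
gen 2: ,,,,,,,,,,,@,,
gen 3: @@@@@@@@@@@@,@
gen 4: @@@@@@@@@@@,,,
gen 5: ,@@@@@@@@@,,@@
gen 6: ,,@@@@@@@,,@,,
gen 7: @@,@@@@@,,@@,@
gen 8: @,,,@@@,,@,,,,
gen 9: @,@@,@,,@@,@@@
gen 10: ,,,,,@,@,,,,@@
gen 11: ,@@@@@,@,@@@,,
gen 12: @,@@@,,@,,@,,@
gen 13: ,,,@,,@@,@@,@,
gen 14: @@@@,@,,,,,,@,
gen 15: ,@@,,@,@@@@@@,
gen 16: @,,,@@,,@@@@,,
gen 17: @,@@,,,@,@@,,@
gen 18: ,,,,,@@@,,,,@,
gen 19: @@@@@,@,,@@@@,
gen 20: ,@@@,,@,@,@@,,
gen 21: @,@,,@@,@,,,,@
gen 22: ,,@,@,,,@,@@@,
gen 23: @@@,@,@@@,,@,,
gen 24: ,@,,@,,@,,@@,@
gen 25: ,@,@@,@@,@,,,@
gen 26: ,@,,,,,,,@,@@@

5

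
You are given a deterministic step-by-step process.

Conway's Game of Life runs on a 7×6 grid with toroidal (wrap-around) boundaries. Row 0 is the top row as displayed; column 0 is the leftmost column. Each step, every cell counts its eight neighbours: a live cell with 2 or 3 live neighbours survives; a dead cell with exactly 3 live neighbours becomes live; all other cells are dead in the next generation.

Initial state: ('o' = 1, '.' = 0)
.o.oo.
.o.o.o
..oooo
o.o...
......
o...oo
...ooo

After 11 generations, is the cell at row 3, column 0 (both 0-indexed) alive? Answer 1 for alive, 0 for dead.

0

k=0  .o.oo.
.o.o.o
..oooo
o.o...
......
o...oo
...ooo
k=1  ......
.o...o
.....o
.oo.oo
oo....
o..o..
..o...
k=2  ......
o.....
.oo..o
.oo.oo
...oo.
o.o...
......
k=3  ......
oo....
..oooo
.o...o
o...o.
...o..
......
k=4  ......
oooooo
..oooo
.oo...
o...oo
......
......
k=5  oooooo
oo....
......
.oo...
oo...o
.....o
......
k=6  ..oooo
...oo.
o.o...
.oo...
.oo..o
.....o
.ooo..
k=7  .o...o
.o....
..o...
...o..
.oo...
...oo.
oo...o
k=8  .oo..o
ooo...
..o...
.o.o..
..o.o.
...ooo
.oo..o
k=9  ...o.o
o..o..
o..o..
.o.o..
..o..o
oo...o
.o...o
k=10  ..o..o
o.oo.o
oo.oo.
oo.oo.
..o.oo
.oo.oo
.oo..o
k=11  .....o
......
......
......
......
......
.....o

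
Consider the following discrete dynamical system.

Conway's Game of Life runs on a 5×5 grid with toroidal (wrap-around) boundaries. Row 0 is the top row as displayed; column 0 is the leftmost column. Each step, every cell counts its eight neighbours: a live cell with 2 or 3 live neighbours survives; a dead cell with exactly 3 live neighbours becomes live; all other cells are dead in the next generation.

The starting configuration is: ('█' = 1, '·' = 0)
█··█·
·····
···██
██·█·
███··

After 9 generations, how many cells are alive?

step 0: █··█·
·····
···██
██·█·
███··
step 1: █·█·█
···█·
█·███
···█·
···█·
step 2: ··█·█
·····
··█··
·····
··██·
step 3: ··█··
···█·
·····
··██·
··██·
step 4: ··█··
·····
··██·
··██·
·█···
step 5: ·····
··██·
··██·
·█·█·
·█·█·
step 6: ···█·
··██·
·█··█
·█·██
·····
step 7: ··██·
··███
·█··█
··███
··███
step 8: ·█···
██··█
·█···
·█···
·█···
step 9: ·██··
·██··
·██··
███··
███··

12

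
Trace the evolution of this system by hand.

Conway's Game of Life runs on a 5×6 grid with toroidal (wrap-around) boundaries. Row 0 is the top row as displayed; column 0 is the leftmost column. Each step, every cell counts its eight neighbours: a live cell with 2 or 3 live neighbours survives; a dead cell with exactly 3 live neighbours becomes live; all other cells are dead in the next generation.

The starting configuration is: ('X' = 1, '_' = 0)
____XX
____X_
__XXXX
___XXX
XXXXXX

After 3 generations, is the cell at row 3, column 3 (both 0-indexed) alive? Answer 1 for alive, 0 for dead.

0

0) ____XX
____X_
__XXXX
___XXX
XXXXXX
1) _XX___
______
__X___
______
_XX___
2) _XX___
_XX___
______
_XX___
_XX___
3) X__X__
_XX___
______
_XX___
X__X__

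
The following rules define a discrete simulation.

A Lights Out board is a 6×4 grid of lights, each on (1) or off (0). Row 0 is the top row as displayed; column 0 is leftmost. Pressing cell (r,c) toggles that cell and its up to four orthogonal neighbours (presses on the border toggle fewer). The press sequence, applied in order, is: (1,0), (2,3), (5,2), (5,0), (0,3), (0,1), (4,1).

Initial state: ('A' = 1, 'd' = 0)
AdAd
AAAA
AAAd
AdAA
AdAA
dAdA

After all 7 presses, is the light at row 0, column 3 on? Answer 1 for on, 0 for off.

step 0: AdAd
AAAA
AAAd
AdAA
AdAA
dAdA
step 1: ddAd
ddAA
dAAd
AdAA
AdAA
dAdA
step 2: ddAd
ddAd
dAdA
AdAd
AdAA
dAdA
step 3: ddAd
ddAd
dAdA
AdAd
AddA
ddAd
step 4: ddAd
ddAd
dAdA
AdAd
dddA
AAAd
step 5: dddA
ddAA
dAdA
AdAd
dddA
AAAd
step 6: AAAA
dAAA
dAdA
AdAd
dddA
AAAd
step 7: AAAA
dAAA
dAdA
AAAd
AAAA
AdAd

1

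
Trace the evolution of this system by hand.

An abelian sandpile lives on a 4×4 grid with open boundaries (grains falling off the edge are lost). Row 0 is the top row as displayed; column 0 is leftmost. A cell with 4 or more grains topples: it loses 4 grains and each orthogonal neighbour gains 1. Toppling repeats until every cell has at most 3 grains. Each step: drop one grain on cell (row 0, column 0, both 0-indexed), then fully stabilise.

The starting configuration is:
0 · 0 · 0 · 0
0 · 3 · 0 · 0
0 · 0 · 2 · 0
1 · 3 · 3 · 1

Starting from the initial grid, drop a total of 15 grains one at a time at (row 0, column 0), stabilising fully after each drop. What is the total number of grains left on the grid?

[0] 0 · 0 · 0 · 0
0 · 3 · 0 · 0
0 · 0 · 2 · 0
1 · 3 · 3 · 1
[1] 1 · 0 · 0 · 0
0 · 3 · 0 · 0
0 · 0 · 2 · 0
1 · 3 · 3 · 1
[2] 2 · 0 · 0 · 0
0 · 3 · 0 · 0
0 · 0 · 2 · 0
1 · 3 · 3 · 1
[3] 3 · 0 · 0 · 0
0 · 3 · 0 · 0
0 · 0 · 2 · 0
1 · 3 · 3 · 1
[4] 0 · 1 · 0 · 0
1 · 3 · 0 · 0
0 · 0 · 2 · 0
1 · 3 · 3 · 1
[5] 1 · 1 · 0 · 0
1 · 3 · 0 · 0
0 · 0 · 2 · 0
1 · 3 · 3 · 1
[6] 2 · 1 · 0 · 0
1 · 3 · 0 · 0
0 · 0 · 2 · 0
1 · 3 · 3 · 1
[7] 3 · 1 · 0 · 0
1 · 3 · 0 · 0
0 · 0 · 2 · 0
1 · 3 · 3 · 1
[8] 0 · 2 · 0 · 0
2 · 3 · 0 · 0
0 · 0 · 2 · 0
1 · 3 · 3 · 1
[9] 1 · 2 · 0 · 0
2 · 3 · 0 · 0
0 · 0 · 2 · 0
1 · 3 · 3 · 1
[10] 2 · 2 · 0 · 0
2 · 3 · 0 · 0
0 · 0 · 2 · 0
1 · 3 · 3 · 1
[11] 3 · 2 · 0 · 0
2 · 3 · 0 · 0
0 · 0 · 2 · 0
1 · 3 · 3 · 1
[12] 0 · 3 · 0 · 0
3 · 3 · 0 · 0
0 · 0 · 2 · 0
1 · 3 · 3 · 1
[13] 1 · 3 · 0 · 0
3 · 3 · 0 · 0
0 · 0 · 2 · 0
1 · 3 · 3 · 1
[14] 2 · 3 · 0 · 0
3 · 3 · 0 · 0
0 · 0 · 2 · 0
1 · 3 · 3 · 1
[15] 3 · 3 · 0 · 0
3 · 3 · 0 · 0
0 · 0 · 2 · 0
1 · 3 · 3 · 1

22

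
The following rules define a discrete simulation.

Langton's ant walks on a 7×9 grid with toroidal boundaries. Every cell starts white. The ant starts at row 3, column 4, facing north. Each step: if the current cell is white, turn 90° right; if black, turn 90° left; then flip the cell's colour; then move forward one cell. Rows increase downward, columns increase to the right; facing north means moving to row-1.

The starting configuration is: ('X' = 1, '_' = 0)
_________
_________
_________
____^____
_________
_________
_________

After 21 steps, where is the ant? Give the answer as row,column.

gen 0: _________
_________
_________
____^____
_________
_________
_________
gen 1: _________
_________
_________
____X>___
_________
_________
_________
gen 2: _________
_________
_________
____XX___
_____v___
_________
_________
gen 3: _________
_________
_________
____XX___
____<X___
_________
_________
gen 4: _________
_________
_________
____^X___
____XX___
_________
_________
gen 5: _________
_________
_________
___<_X___
____XX___
_________
_________
gen 6: _________
_________
___^_____
___X_X___
____XX___
_________
_________
gen 7: _________
_________
___X>____
___X_X___
____XX___
_________
_________
gen 8: _________
_________
___XX____
___XvX___
____XX___
_________
_________
gen 9: _________
_________
___XX____
___<XX___
____XX___
_________
_________
gen 10: _________
_________
___XX____
____XX___
___vXX___
_________
_________
gen 11: _________
_________
___XX____
____XX___
__<XXX___
_________
_________
gen 12: _________
_________
___XX____
__^_XX___
__XXXX___
_________
_________
gen 13: _________
_________
___XX____
__X>XX___
__XXXX___
_________
_________
gen 14: _________
_________
___XX____
__XXXX___
__XvXX___
_________
_________
gen 15: _________
_________
___XX____
__XXXX___
__X_>X___
_________
_________
gen 16: _________
_________
___XX____
__XX^X___
__X__X___
_________
_________
gen 17: _________
_________
___XX____
__X<_X___
__X__X___
_________
_________
gen 18: _________
_________
___XX____
__X__X___
__Xv_X___
_________
_________
gen 19: _________
_________
___XX____
__X__X___
__<X_X___
_________
_________
gen 20: _________
_________
___XX____
__X__X___
___X_X___
__v______
_________
gen 21: _________
_________
___XX____
__X__X___
___X_X___
_<X______
_________

5,1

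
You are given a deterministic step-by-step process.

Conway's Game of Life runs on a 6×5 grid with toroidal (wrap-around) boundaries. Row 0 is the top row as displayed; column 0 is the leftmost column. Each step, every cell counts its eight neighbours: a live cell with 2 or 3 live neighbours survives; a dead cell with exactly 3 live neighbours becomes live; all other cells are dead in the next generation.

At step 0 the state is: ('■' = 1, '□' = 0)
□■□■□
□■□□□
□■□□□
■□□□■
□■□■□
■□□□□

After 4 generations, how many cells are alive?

step 0: □■□■□
□■□□□
□■□□□
■□□□■
□■□■□
■□□□□
step 1: ■■■□□
■■□□□
□■□□□
■■■□■
□■□□□
■■□□■
step 2: □□■□□
□□□□□
□□□□■
□□■□□
□□□■□
□□□□■
step 3: □□□□□
□□□□□
□□□□□
□□□■□
□□□■□
□□□■□
step 4: □□□□□
□□□□□
□□□□□
□□□□□
□□■■■
□□□□□

3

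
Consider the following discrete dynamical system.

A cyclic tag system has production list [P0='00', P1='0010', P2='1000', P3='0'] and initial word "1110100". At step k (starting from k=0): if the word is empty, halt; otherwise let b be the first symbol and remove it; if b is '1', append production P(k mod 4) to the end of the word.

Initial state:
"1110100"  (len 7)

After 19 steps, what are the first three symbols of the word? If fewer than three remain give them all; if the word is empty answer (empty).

000

step 0: "1110100"  (len 7)
step 1: "11010000"  (len 8)
step 2: "10100000010"  (len 11)
step 3: "01000000101000"  (len 14)
step 4: "1000000101000"  (len 13)
step 5: "00000010100000"  (len 14)
step 6: "0000010100000"  (len 13)
step 7: "000010100000"  (len 12)
step 8: "00010100000"  (len 11)
step 9: "0010100000"  (len 10)
step 10: "010100000"  (len 9)
step 11: "10100000"  (len 8)
step 12: "01000000"  (len 8)
step 13: "1000000"  (len 7)
step 14: "0000000010"  (len 10)
step 15: "000000010"  (len 9)
step 16: "00000010"  (len 8)
step 17: "0000010"  (len 7)
step 18: "000010"  (len 6)
step 19: "00010"  (len 5)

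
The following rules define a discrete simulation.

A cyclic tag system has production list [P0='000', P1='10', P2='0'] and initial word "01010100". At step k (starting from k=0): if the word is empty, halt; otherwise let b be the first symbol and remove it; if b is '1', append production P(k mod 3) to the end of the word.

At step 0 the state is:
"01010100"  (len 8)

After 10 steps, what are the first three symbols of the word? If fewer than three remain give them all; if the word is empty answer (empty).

000

[0] "01010100"  (len 8)
[1] "1010100"  (len 7)
[2] "01010010"  (len 8)
[3] "1010010"  (len 7)
[4] "010010000"  (len 9)
[5] "10010000"  (len 8)
[6] "00100000"  (len 8)
[7] "0100000"  (len 7)
[8] "100000"  (len 6)
[9] "000000"  (len 6)
[10] "00000"  (len 5)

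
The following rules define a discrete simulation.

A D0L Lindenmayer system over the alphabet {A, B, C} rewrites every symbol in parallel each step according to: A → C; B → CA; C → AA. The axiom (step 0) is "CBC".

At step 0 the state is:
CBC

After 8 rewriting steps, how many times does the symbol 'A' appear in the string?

0) CBC
1) AACAAA
2) CCAACCC
3) AAAACCAAAAAA
4) CCCCAAAACCCCCC
5) AAAAAAAACCCCAAAAAAAAAAAA
6) CCCCCCCCAAAAAAAACCCCCCCCCCCC
7) AAAAAAAAAAAAAAAACCCCCCCCAAAAAAAAAAAAAAAAAAAAAAAA
8) CCCCCCCCCCCCCCCCAAAAAAAAAAAAAAAACCCCCCCCCCCCCCCCCCCCCCCC

16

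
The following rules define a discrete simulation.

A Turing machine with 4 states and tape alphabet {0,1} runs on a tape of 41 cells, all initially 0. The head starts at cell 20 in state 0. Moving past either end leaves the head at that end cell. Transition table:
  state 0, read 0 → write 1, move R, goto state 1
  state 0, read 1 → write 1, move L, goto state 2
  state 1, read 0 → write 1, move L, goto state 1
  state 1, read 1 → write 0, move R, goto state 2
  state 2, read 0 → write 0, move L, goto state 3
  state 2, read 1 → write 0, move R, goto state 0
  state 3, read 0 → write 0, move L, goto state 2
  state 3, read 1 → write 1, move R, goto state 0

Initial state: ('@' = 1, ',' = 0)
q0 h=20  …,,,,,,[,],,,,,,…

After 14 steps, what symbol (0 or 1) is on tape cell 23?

k=0  q0 h=20  …,,,,,,[,],,,,,,…
k=1  q1 h=21  …,,,,,@[,],,,,,,…
k=2  q1 h=20  …,,,,,,[@]@,,,,,…
k=3  q2 h=21  …,,,,,,[@],,,,,,…
k=4  q0 h=22  …,,,,,,[,],,,,,,…
k=5  q1 h=23  …,,,,,@[,],,,,,,…
k=6  q1 h=22  …,,,,,,[@]@,,,,,…
k=7  q2 h=23  …,,,,,,[@],,,,,,…
k=8  q0 h=24  …,,,,,,[,],,,,,,…
k=9  q1 h=25  …,,,,,@[,],,,,,,…
k=10  q1 h=24  …,,,,,,[@]@,,,,,…
k=11  q2 h=25  …,,,,,,[@],,,,,,…
k=12  q0 h=26  …,,,,,,[,],,,,,,…
k=13  q1 h=27  …,,,,,@[,],,,,,,…
k=14  q1 h=26  …,,,,,,[@]@,,,,,…

0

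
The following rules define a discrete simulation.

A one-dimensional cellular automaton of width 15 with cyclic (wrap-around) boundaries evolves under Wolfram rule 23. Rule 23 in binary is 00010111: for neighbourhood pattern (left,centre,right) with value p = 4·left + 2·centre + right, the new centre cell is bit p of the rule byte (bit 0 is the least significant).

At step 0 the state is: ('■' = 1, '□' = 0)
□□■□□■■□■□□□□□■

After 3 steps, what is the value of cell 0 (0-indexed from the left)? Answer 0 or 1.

k=0  □□■□□■■□■□□□□□■
k=1  ■■■■■□□□■■■■■■■
k=2  □□□□□■■■□□□□□□□
k=3  ■■■■■□□□■■■■■■■

1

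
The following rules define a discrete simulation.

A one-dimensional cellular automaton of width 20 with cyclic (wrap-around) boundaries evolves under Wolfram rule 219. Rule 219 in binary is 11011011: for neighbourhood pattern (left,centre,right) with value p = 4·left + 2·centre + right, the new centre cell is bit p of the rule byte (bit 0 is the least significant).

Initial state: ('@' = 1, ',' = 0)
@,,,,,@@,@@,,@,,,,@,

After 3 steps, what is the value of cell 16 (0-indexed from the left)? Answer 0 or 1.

1

step 0: @,,,,,@@,@@,,@,,,,@,
step 1: ,@@@@@@@,@@@@,@@@@,,
step 2: @@@@@@@@,@@@@,@@@@@@
step 3: @@@@@@@@,@@@@,@@@@@@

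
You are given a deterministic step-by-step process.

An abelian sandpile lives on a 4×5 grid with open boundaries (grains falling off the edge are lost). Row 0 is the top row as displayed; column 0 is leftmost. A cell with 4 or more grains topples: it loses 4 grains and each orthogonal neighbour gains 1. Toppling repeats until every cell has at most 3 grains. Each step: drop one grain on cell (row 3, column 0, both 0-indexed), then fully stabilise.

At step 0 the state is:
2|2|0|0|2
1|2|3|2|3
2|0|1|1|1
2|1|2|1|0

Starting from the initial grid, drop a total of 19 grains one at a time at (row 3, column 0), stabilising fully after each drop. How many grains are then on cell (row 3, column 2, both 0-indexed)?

k=0  2|2|0|0|2
1|2|3|2|3
2|0|1|1|1
2|1|2|1|0
k=1  2|2|0|0|2
1|2|3|2|3
2|0|1|1|1
3|1|2|1|0
k=2  2|2|0|0|2
1|2|3|2|3
3|0|1|1|1
0|2|2|1|0
k=3  2|2|0|0|2
1|2|3|2|3
3|0|1|1|1
1|2|2|1|0
k=4  2|2|0|0|2
1|2|3|2|3
3|0|1|1|1
2|2|2|1|0
k=5  2|2|0|0|2
1|2|3|2|3
3|0|1|1|1
3|2|2|1|0
k=6  2|2|0|0|2
2|2|3|2|3
0|1|1|1|1
1|3|2|1|0
k=7  2|2|0|0|2
2|2|3|2|3
0|1|1|1|1
2|3|2|1|0
k=8  2|2|0|0|2
2|2|3|2|3
0|1|1|1|1
3|3|2|1|0
k=9  2|2|0|0|2
2|2|3|2|3
1|2|1|1|1
1|0|3|1|0
k=10  2|2|0|0|2
2|2|3|2|3
1|2|1|1|1
2|0|3|1|0
k=11  2|2|0|0|2
2|2|3|2|3
1|2|1|1|1
3|0|3|1|0
k=12  2|2|0|0|2
2|2|3|2|3
2|2|1|1|1
0|1|3|1|0
k=13  2|2|0|0|2
2|2|3|2|3
2|2|1|1|1
1|1|3|1|0
k=14  2|2|0|0|2
2|2|3|2|3
2|2|1|1|1
2|1|3|1|0
k=15  2|2|0|0|2
2|2|3|2|3
2|2|1|1|1
3|1|3|1|0
k=16  2|2|0|0|2
2|2|3|2|3
3|2|1|1|1
0|2|3|1|0
k=17  2|2|0|0|2
2|2|3|2|3
3|2|1|1|1
1|2|3|1|0
k=18  2|2|0|0|2
2|2|3|2|3
3|2|1|1|1
2|2|3|1|0
k=19  2|2|0|0|2
2|2|3|2|3
3|2|1|1|1
3|2|3|1|0

3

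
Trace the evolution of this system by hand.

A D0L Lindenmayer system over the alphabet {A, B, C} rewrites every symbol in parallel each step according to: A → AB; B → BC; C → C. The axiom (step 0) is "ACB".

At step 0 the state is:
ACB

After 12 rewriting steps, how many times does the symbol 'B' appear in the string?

13

step 0: ACB
step 1: ABCBC
step 2: ABBCCBCC
step 3: ABBCBCCCBCCC
step 4: ABBCBCCBCCCCBCCCC
step 5: ABBCBCCBCCCBCCCCCBCCCCC
step 6: ABBCBCCBCCCBCCCCBCCCCCCBCCCCCC
step 7: ABBCBCCBCCCBCCCCBCCCCCBCCCCCCCBCCCCCCC
step 8: ABBCBCCBCCCBCCCCBCCCCCBCCCCCCBCCCCCCCCBCCCCCCCC
step 9: ABBCBCCBCCCBCCCCBCCCCCBCCCCCCBCCCCCCCBCCCCCCCCCBCCCCCCCCC
step 10: ABBCBCCBCCCBCCCCBCCCCCBCCCCCCBCCCCCCCBCCCCCCCCBCCCCCCCCCCBCCCCCCCCCC
step 11: ABBCBCCBCCCBCCCCBCCCCCBCCCCCCBCCCCCCCBCCCCCCCCBCCCCCCCCCBCCCCCCCCCCCBCCCCCCCCCCC
step 12: ABBCBCCBCCCBCCCCBCCCCCBCCCCCCBCCCCCCCBCCCCCCCCBCCCCCCCCCBCCCCCCCCCCBCCCCCCCCCCCCBCCCCCCCCCCCC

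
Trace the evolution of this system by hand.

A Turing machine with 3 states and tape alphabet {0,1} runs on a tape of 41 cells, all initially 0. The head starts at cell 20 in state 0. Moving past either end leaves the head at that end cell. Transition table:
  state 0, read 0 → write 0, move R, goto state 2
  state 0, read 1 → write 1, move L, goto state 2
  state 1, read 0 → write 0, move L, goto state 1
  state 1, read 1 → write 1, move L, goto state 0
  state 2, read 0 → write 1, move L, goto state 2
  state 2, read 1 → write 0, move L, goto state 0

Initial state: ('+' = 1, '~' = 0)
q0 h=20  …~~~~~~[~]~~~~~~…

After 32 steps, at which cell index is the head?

0

t=0: q0 h=20  …~~~~~~[~]~~~~~~…
t=1: q2 h=21  …~~~~~~[~]~~~~~~…
t=2: q2 h=20  …~~~~~~[~]+~~~~~…
t=3: q2 h=19  …~~~~~~[~]++~~~~…
t=4: q2 h=18  …~~~~~~[~]+++~~~…
t=5: q2 h=17  …~~~~~~[~]++++~~…
t=6: q2 h=16  …~~~~~~[~]+++++~…
t=7: q2 h=15  …~~~~~~[~]++++++…
t=8: q2 h=14  …~~~~~~[~]++++++…
t=9: q2 h=13  …~~~~~~[~]++++++…
t=10: q2 h=12  …~~~~~~[~]++++++…
t=11: q2 h=11  …~~~~~~[~]++++++…
t=12: q2 h=10  …~~~~~~[~]++++++…
t=13: q2 h= 9  …~~~~~~[~]++++++…
t=14: q2 h= 8  …~~~~~~[~]++++++…
t=15: q2 h= 7  …~~~~~~[~]++++++…
t=16: q2 h= 6  |~~~~~~[~]++++++…
t=17: q2 h= 5  |~~~~~[~]++++++…
t=18: q2 h= 4  |~~~~[~]++++++…
t=19: q2 h= 3  |~~~[~]++++++…
t=20: q2 h= 2  |~~[~]++++++…
t=21: q2 h= 1  |~[~]++++++…
t=22: q2 h= 0  |[~]++++++…
t=23: q2 h= 0  |[+]++++++…
t=24: q0 h= 0  |[~]++++++…
t=25: q2 h= 1  |~[+]++++++…
t=26: q0 h= 0  |[~]~+++++…
t=27: q2 h= 1  |~[~]++++++…
t=28: q2 h= 0  |[~]++++++…
t=29: q2 h= 0  |[+]++++++…
t=30: q0 h= 0  |[~]++++++…
t=31: q2 h= 1  |~[+]++++++…
t=32: q0 h= 0  |[~]~+++++…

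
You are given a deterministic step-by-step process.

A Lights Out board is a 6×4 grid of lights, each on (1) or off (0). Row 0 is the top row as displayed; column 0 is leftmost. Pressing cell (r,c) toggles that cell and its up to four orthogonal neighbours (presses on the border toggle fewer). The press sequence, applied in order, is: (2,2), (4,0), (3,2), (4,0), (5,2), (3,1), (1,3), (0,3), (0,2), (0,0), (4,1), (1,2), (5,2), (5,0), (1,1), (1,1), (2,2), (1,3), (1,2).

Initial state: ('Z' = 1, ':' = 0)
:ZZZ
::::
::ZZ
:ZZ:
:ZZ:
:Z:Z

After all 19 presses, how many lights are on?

17

gen 0: :ZZZ
::::
::ZZ
:ZZ:
:ZZ:
:Z:Z
gen 1: :ZZZ
::Z:
:Z::
:Z::
:ZZ:
:Z:Z
gen 2: :ZZZ
::Z:
:Z::
ZZ::
Z:Z:
ZZ:Z
gen 3: :ZZZ
::Z:
:ZZ:
Z:ZZ
Z:::
ZZ:Z
gen 4: :ZZZ
::Z:
:ZZ:
::ZZ
:Z::
:Z:Z
gen 5: :ZZZ
::Z:
:ZZ:
::ZZ
:ZZ:
::Z:
gen 6: :ZZZ
::Z:
::Z:
ZZ:Z
::Z:
::Z:
gen 7: :ZZ:
:::Z
::ZZ
ZZ:Z
::Z:
::Z:
gen 8: :Z:Z
::::
::ZZ
ZZ:Z
::Z:
::Z:
gen 9: ::Z:
::Z:
::ZZ
ZZ:Z
::Z:
::Z:
gen 10: ZZZ:
Z:Z:
::ZZ
ZZ:Z
::Z:
::Z:
gen 11: ZZZ:
Z:Z:
::ZZ
Z::Z
ZZ::
:ZZ:
gen 12: ZZ::
ZZ:Z
:::Z
Z::Z
ZZ::
:ZZ:
gen 13: ZZ::
ZZ:Z
:::Z
Z::Z
ZZZ:
:::Z
gen 14: ZZ::
ZZ:Z
:::Z
Z::Z
:ZZ:
ZZ:Z
gen 15: Z:::
::ZZ
:Z:Z
Z::Z
:ZZ:
ZZ:Z
gen 16: ZZ::
ZZ:Z
:::Z
Z::Z
:ZZ:
ZZ:Z
gen 17: ZZ::
ZZZZ
:ZZ:
Z:ZZ
:ZZ:
ZZ:Z
gen 18: ZZ:Z
ZZ::
:ZZZ
Z:ZZ
:ZZ:
ZZ:Z
gen 19: ZZZZ
Z:ZZ
:Z:Z
Z:ZZ
:ZZ:
ZZ:Z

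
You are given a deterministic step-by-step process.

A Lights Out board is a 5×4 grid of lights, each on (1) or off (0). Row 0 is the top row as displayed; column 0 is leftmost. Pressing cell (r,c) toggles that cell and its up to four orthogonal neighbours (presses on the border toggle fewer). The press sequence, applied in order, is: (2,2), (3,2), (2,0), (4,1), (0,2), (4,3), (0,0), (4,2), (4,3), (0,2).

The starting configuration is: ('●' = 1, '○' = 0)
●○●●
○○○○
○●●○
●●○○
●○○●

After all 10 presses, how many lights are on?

12

gen 0: ●○●●
○○○○
○●●○
●●○○
●○○●
gen 1: ●○●●
○○●○
○○○●
●●●○
●○○●
gen 2: ●○●●
○○●○
○○●●
●○○●
●○●●
gen 3: ●○●●
●○●○
●●●●
○○○●
●○●●
gen 4: ●○●●
●○●○
●●●●
○●○●
○●○●
gen 5: ●●○○
●○○○
●●●●
○●○●
○●○●
gen 6: ●●○○
●○○○
●●●●
○●○○
○●●○
gen 7: ○○○○
○○○○
●●●●
○●○○
○●●○
gen 8: ○○○○
○○○○
●●●●
○●●○
○○○●
gen 9: ○○○○
○○○○
●●●●
○●●●
○○●○
gen 10: ○●●●
○○●○
●●●●
○●●●
○○●○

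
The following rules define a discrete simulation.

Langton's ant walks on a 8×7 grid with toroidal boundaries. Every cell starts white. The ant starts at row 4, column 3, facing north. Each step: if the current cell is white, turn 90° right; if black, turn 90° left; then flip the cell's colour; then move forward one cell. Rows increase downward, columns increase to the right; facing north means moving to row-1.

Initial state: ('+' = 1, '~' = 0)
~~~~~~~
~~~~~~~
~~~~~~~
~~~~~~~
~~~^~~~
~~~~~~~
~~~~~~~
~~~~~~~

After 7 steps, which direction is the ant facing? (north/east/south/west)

east

t=0: ~~~~~~~
~~~~~~~
~~~~~~~
~~~~~~~
~~~^~~~
~~~~~~~
~~~~~~~
~~~~~~~
t=1: ~~~~~~~
~~~~~~~
~~~~~~~
~~~~~~~
~~~+>~~
~~~~~~~
~~~~~~~
~~~~~~~
t=2: ~~~~~~~
~~~~~~~
~~~~~~~
~~~~~~~
~~~++~~
~~~~v~~
~~~~~~~
~~~~~~~
t=3: ~~~~~~~
~~~~~~~
~~~~~~~
~~~~~~~
~~~++~~
~~~<+~~
~~~~~~~
~~~~~~~
t=4: ~~~~~~~
~~~~~~~
~~~~~~~
~~~~~~~
~~~^+~~
~~~++~~
~~~~~~~
~~~~~~~
t=5: ~~~~~~~
~~~~~~~
~~~~~~~
~~~~~~~
~~<~+~~
~~~++~~
~~~~~~~
~~~~~~~
t=6: ~~~~~~~
~~~~~~~
~~~~~~~
~~^~~~~
~~+~+~~
~~~++~~
~~~~~~~
~~~~~~~
t=7: ~~~~~~~
~~~~~~~
~~~~~~~
~~+>~~~
~~+~+~~
~~~++~~
~~~~~~~
~~~~~~~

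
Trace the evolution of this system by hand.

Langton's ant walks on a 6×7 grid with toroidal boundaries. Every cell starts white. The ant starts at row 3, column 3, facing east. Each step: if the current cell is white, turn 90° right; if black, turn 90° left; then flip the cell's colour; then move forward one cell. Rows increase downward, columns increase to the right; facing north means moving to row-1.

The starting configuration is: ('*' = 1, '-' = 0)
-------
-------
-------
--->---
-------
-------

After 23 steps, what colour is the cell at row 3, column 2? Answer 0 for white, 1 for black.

0

t=0: -------
-------
-------
--->---
-------
-------
t=1: -------
-------
-------
---*---
---v---
-------
t=2: -------
-------
-------
---*---
--<*---
-------
t=3: -------
-------
-------
--^*---
--**---
-------
t=4: -------
-------
-------
--*>---
--**---
-------
t=5: -------
-------
---^---
--*----
--**---
-------
t=6: -------
-------
---*>--
--*----
--**---
-------
t=7: -------
-------
---**--
--*-v--
--**---
-------
t=8: -------
-------
---**--
--*<*--
--**---
-------
t=9: -------
-------
---^*--
--***--
--**---
-------
t=10: -------
-------
--<-*--
--***--
--**---
-------
t=11: -------
--^----
--*-*--
--***--
--**---
-------
t=12: -------
--*>---
--*-*--
--***--
--**---
-------
t=13: -------
--**---
--*v*--
--***--
--**---
-------
t=14: -------
--**---
--<**--
--***--
--**---
-------
t=15: -------
--**---
---**--
--v**--
--**---
-------
t=16: -------
--**---
---**--
--->*--
--**---
-------
t=17: -------
--**---
---^*--
----*--
--**---
-------
t=18: -------
--**---
--<-*--
----*--
--**---
-------
t=19: -------
--^*---
--*-*--
----*--
--**---
-------
t=20: -------
-<-*---
--*-*--
----*--
--**---
-------
t=21: -^-----
-*-*---
--*-*--
----*--
--**---
-------
t=22: -*>----
-*-*---
--*-*--
----*--
--**---
-------
t=23: -**----
-*v*---
--*-*--
----*--
--**---
-------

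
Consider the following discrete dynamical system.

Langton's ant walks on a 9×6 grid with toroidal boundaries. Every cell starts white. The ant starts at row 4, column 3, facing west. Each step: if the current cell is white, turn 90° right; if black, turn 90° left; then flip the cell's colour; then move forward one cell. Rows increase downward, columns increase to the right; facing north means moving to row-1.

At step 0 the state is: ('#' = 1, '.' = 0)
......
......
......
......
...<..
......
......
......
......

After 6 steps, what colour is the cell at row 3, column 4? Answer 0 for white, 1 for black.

step 0: ......
......
......
......
...<..
......
......
......
......
step 1: ......
......
......
...^..
...#..
......
......
......
......
step 2: ......
......
......
...#>.
...#..
......
......
......
......
step 3: ......
......
......
...##.
...#v.
......
......
......
......
step 4: ......
......
......
...##.
...<#.
......
......
......
......
step 5: ......
......
......
...##.
....#.
...v..
......
......
......
step 6: ......
......
......
...##.
....#.
..<#..
......
......
......

1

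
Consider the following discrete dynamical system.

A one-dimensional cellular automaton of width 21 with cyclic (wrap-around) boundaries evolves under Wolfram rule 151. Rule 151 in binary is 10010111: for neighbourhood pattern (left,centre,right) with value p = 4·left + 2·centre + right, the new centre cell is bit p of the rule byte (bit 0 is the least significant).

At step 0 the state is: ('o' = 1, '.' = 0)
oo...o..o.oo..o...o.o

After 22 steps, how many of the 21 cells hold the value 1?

12

t=0: oo...o..o.oo..o...o.o
t=1: o.ooooooo...ooooooo..
t=2: o..ooooo.ooo.ooooo.oo
t=3: .oo.ooo...o...ooo...o
t=4: .....o.ooooooo.o.oooo
t=5: oooooo..ooooo..o..oo.
t=6: .oooo.oo.ooo.ooooo...
t=7: o.oo......o...ooo.ooo
t=8: ....oooooooooo.o...oo
t=9: oooo.oooooooo..oooo..
t=10: .oo...oooooo.oo.oo.oo
t=11: ...ooo.oooo..........
t=12: ooo.o...oo.oooooooooo
t=13: oo..oooo....ooooooooo
t=14: o.oo.oo.oooo.oooooooo
t=15: .........oo...ooooooo
t=16: ooooooooo..ooo.ooooo.
t=17: .ooooooo.oo.o...ooo..
t=18: o.ooooo.....oooo.o.oo
t=19: ...ooo.ooooo.oo..o..o
t=20: ooo.o...ooo....oooooo
t=21: oo..oooo.o.oooo.ooooo
t=22: o.oo.oo..o..oo...oooo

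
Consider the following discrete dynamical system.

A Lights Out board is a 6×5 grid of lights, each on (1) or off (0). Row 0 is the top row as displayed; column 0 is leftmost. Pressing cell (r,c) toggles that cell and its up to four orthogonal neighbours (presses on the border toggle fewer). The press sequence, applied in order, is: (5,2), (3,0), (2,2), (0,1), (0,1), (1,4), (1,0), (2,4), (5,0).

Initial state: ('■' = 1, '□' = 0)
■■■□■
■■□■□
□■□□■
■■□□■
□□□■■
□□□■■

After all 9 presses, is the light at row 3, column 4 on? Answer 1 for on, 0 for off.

[0] ■■■□■
■■□■□
□■□□■
■■□□■
□□□■■
□□□■■
[1] ■■■□■
■■□■□
□■□□■
■■□□■
□□■■■
□■■□■
[2] ■■■□■
■■□■□
■■□□■
□□□□■
■□■■■
□■■□■
[3] ■■■□■
■■■■□
■□■■■
□□■□■
■□■■■
□■■□■
[4] □□□□■
■□■■□
■□■■■
□□■□■
■□■■■
□■■□■
[5] ■■■□■
■■■■□
■□■■■
□□■□■
■□■■■
□■■□■
[6] ■■■□□
■■■□■
■□■■□
□□■□■
■□■■■
□■■□■
[7] □■■□□
□□■□■
□□■■□
□□■□■
■□■■■
□■■□■
[8] □■■□□
□□■□□
□□■□■
□□■□□
■□■■■
□■■□■
[9] □■■□□
□□■□□
□□■□■
□□■□□
□□■■■
■□■□■

0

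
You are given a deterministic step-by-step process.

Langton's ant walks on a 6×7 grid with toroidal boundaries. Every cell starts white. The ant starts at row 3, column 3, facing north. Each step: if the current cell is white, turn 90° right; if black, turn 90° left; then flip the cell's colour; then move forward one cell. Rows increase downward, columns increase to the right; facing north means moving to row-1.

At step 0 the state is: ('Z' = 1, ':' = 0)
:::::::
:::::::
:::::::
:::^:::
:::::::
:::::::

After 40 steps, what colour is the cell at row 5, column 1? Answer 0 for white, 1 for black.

0

step 0: :::::::
:::::::
:::::::
:::^:::
:::::::
:::::::
step 1: :::::::
:::::::
:::::::
:::Z>::
:::::::
:::::::
step 2: :::::::
:::::::
:::::::
:::ZZ::
::::v::
:::::::
step 3: :::::::
:::::::
:::::::
:::ZZ::
:::<Z::
:::::::
step 4: :::::::
:::::::
:::::::
:::^Z::
:::ZZ::
:::::::
step 5: :::::::
:::::::
:::::::
::<:Z::
:::ZZ::
:::::::
step 6: :::::::
:::::::
::^::::
::Z:Z::
:::ZZ::
:::::::
step 7: :::::::
:::::::
::Z>:::
::Z:Z::
:::ZZ::
:::::::
step 8: :::::::
:::::::
::ZZ:::
::ZvZ::
:::ZZ::
:::::::
step 9: :::::::
:::::::
::ZZ:::
::<ZZ::
:::ZZ::
:::::::
step 10: :::::::
:::::::
::ZZ:::
:::ZZ::
::vZZ::
:::::::
step 11: :::::::
:::::::
::ZZ:::
:::ZZ::
:<ZZZ::
:::::::
step 12: :::::::
:::::::
::ZZ:::
:^:ZZ::
:ZZZZ::
:::::::
step 13: :::::::
:::::::
::ZZ:::
:Z>ZZ::
:ZZZZ::
:::::::
step 14: :::::::
:::::::
::ZZ:::
:ZZZZ::
:ZvZZ::
:::::::
step 15: :::::::
:::::::
::ZZ:::
:ZZZZ::
:Z:>Z::
:::::::
step 16: :::::::
:::::::
::ZZ:::
:ZZ^Z::
:Z::Z::
:::::::
step 17: :::::::
:::::::
::ZZ:::
:Z<:Z::
:Z::Z::
:::::::
step 18: :::::::
:::::::
::ZZ:::
:Z::Z::
:Zv:Z::
:::::::
step 19: :::::::
:::::::
::ZZ:::
:Z::Z::
:<Z:Z::
:::::::
step 20: :::::::
:::::::
::ZZ:::
:Z::Z::
::Z:Z::
:v:::::
step 21: :::::::
:::::::
::ZZ:::
:Z::Z::
::Z:Z::
<Z:::::
step 22: :::::::
:::::::
::ZZ:::
:Z::Z::
^:Z:Z::
ZZ:::::
step 23: :::::::
:::::::
::ZZ:::
:Z::Z::
Z>Z:Z::
ZZ:::::
step 24: :::::::
:::::::
::ZZ:::
:Z::Z::
ZZZ:Z::
Zv:::::
step 25: :::::::
:::::::
::ZZ:::
:Z::Z::
ZZZ:Z::
Z:>::::
step 26: ::v::::
:::::::
::ZZ:::
:Z::Z::
ZZZ:Z::
Z:Z::::
step 27: :<Z::::
:::::::
::ZZ:::
:Z::Z::
ZZZ:Z::
Z:Z::::
step 28: :ZZ::::
:::::::
::ZZ:::
:Z::Z::
ZZZ:Z::
Z^Z::::
step 29: :ZZ::::
:::::::
::ZZ:::
:Z::Z::
ZZZ:Z::
ZZ>::::
step 30: :ZZ::::
:::::::
::ZZ:::
:Z::Z::
ZZ^:Z::
ZZ:::::
step 31: :ZZ::::
:::::::
::ZZ:::
:Z::Z::
Z<::Z::
ZZ:::::
step 32: :ZZ::::
:::::::
::ZZ:::
:Z::Z::
Z:::Z::
Zv:::::
step 33: :ZZ::::
:::::::
::ZZ:::
:Z::Z::
Z:::Z::
Z:>::::
step 34: :Zv::::
:::::::
::ZZ:::
:Z::Z::
Z:::Z::
Z:Z::::
step 35: :Z:>:::
:::::::
::ZZ:::
:Z::Z::
Z:::Z::
Z:Z::::
step 36: :Z:Z:::
:::v:::
::ZZ:::
:Z::Z::
Z:::Z::
Z:Z::::
step 37: :Z:Z:::
::<Z:::
::ZZ:::
:Z::Z::
Z:::Z::
Z:Z::::
step 38: :Z^Z:::
::ZZ:::
::ZZ:::
:Z::Z::
Z:::Z::
Z:Z::::
step 39: :ZZ>:::
::ZZ:::
::ZZ:::
:Z::Z::
Z:::Z::
Z:Z::::
step 40: :ZZ::::
::ZZ:::
::ZZ:::
:Z::Z::
Z:::Z::
Z:Z^:::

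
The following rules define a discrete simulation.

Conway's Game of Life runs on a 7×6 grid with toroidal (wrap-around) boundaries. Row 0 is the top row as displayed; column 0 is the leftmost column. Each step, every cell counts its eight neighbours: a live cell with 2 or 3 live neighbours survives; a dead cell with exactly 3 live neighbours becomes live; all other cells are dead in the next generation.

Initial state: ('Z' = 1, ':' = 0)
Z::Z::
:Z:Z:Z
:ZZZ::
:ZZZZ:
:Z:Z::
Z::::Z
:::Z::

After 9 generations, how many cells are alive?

0) Z::Z::
:Z:Z:Z
:ZZZ::
:ZZZZ:
:Z:Z::
Z::::Z
:::Z::
1) Z::Z::
:Z:Z::
::::::
Z:::Z:
:Z:Z:Z
Z:Z:Z:
Z:::ZZ
2) ZZZZ::
::Z:::
::::::
Z:::ZZ
:ZZZ::
::Z:::
Z:::Z:
3) Z:ZZ:Z
::ZZ::
:::::Z
ZZZZZZ
ZZZZZZ
::Z:::
Z::::Z
4) Z:ZZ:Z
ZZZZ:Z
:::::Z
::::::
::::::
::Z:::
Z:ZZZZ
5) ::::::
:::Z::
:ZZ:ZZ
::::::
::::::
:ZZ:ZZ
Z:::::
6) ::::::
::ZZZ:
::ZZZ:
::::::
::::::
ZZ:::Z
ZZ:::Z
7) ZZZZZZ
::Z:Z:
::Z:Z:
:::Z::
Z:::::
:Z:::Z
:Z:::Z
8) ::::::
Z:::::
::Z:Z:
:::Z::
Z:::::
:Z:::Z
:::Z::
9) ::::::
::::::
:::Z::
:::Z::
Z:::::
Z:::::
::::::

4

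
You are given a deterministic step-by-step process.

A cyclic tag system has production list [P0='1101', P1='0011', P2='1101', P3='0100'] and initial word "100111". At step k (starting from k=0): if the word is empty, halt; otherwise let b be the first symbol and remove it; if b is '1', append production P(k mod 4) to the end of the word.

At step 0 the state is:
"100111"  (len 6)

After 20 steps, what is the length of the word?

30

t=0: "100111"  (len 6)
t=1: "001111101"  (len 9)
t=2: "01111101"  (len 8)
t=3: "1111101"  (len 7)
t=4: "1111010100"  (len 10)
t=5: "1110101001101"  (len 13)
t=6: "1101010011010011"  (len 16)
t=7: "1010100110100111101"  (len 19)
t=8: "0101001101001111010100"  (len 22)
t=9: "101001101001111010100"  (len 21)
t=10: "010011010011110101000011"  (len 24)
t=11: "10011010011110101000011"  (len 23)
t=12: "00110100111101010000110100"  (len 26)
t=13: "0110100111101010000110100"  (len 25)
t=14: "110100111101010000110100"  (len 24)
t=15: "101001111010100001101001101"  (len 27)
t=16: "010011110101000011010011010100"  (len 30)
t=17: "10011110101000011010011010100"  (len 29)
t=18: "00111101010000110100110101000011"  (len 32)
t=19: "0111101010000110100110101000011"  (len 31)
t=20: "111101010000110100110101000011"  (len 30)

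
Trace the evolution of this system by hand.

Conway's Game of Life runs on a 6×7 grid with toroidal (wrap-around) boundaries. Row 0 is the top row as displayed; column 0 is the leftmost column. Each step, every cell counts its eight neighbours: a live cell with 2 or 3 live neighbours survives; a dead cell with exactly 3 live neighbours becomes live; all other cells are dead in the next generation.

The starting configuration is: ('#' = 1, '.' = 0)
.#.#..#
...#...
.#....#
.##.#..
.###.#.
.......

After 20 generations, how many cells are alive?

[0] .#.#..#
...#...
.#....#
.##.#..
.###.#.
.......
[1] ..#....
.......
##.#...
....##.
.#.##..
##.##..
[2] .###...
.##....
....#..
##...#.
##.....
##..#..
[3] ...#...
.#.....
#.#....
##....#
..#....
...#...
[4] ..#....
.##....
..#...#
#.#...#
###....
..##...
[5] .......
.###...
..##..#
..##..#
#.....#
...#...
[6] ...#...
.#.#...
#...#..
.###.##
#.##..#
.......
[7] ..#....
..###..
#...###
.....#.
#..####
..##...
[8] .#..#..
.##.#.#
......#
...#...
..##.##
.##..##
[9] ....#.#
.###...
#.##.#.
..#####
##.#.##
.#....#
[10] .#.#.#.
##...##
#....#.
.......
.#.#...
.##.#..
[11] ...#.#.
.##..#.
##...#.
.......
.#.#...
##..#..
[12] #..#.##
###..#.
###...#
###....
###....
##.##..
[13] ...#.#.
...###.
...#...
...#...
......#
...###.
[14] ..#...#
..##.#.
..##...
.......
...#.#.
...#.##
[15] ..#...#
.#..#..
..###..
..###..
.....##
..##.##
[16] ###.#.#
.#..##.
.#...#.
..#....
......#
#.###..
[17] ......#
...##..
.##.##.
.......
.##....
..#.#..
[18] ....##.
..###..
..#.##.
...#...
.###...
.###...
[19] .#...#.
..#....
..#..#.
.#.....
.#..#..
.#.....
[20] .##....
.##....
.##....
.##....
###....
###....

14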